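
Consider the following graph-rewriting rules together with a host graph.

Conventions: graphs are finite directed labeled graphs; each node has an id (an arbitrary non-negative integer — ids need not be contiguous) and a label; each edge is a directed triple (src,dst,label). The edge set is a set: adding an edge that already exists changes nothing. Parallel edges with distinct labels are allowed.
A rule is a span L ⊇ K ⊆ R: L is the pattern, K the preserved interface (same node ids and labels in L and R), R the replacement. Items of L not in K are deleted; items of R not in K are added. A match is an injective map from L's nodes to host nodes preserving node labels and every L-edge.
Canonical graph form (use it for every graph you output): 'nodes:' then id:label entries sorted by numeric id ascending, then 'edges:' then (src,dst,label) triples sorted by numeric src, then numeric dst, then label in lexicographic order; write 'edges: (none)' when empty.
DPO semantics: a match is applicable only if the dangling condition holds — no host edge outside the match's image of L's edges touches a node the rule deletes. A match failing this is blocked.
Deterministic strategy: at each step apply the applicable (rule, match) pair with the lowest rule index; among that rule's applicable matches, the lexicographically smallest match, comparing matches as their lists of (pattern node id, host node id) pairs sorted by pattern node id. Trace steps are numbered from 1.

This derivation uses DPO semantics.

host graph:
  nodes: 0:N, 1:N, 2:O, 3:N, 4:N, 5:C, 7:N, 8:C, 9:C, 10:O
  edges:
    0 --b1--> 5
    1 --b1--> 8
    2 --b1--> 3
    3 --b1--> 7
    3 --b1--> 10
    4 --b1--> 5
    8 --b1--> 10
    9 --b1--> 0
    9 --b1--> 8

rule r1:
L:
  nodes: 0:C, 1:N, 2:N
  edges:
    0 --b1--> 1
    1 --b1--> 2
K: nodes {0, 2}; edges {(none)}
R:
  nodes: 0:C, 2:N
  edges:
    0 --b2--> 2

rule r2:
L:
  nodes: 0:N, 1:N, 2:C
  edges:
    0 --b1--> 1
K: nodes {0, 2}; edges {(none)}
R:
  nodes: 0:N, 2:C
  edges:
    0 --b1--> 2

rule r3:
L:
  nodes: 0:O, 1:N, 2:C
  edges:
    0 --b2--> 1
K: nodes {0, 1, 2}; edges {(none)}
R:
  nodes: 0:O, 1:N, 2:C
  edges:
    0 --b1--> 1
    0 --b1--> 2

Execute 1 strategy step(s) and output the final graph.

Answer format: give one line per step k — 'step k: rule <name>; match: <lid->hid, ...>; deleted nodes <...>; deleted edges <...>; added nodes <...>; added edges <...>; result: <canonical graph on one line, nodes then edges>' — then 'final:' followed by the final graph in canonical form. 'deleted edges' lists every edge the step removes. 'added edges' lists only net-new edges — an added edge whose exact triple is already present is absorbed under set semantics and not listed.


step 1: rule r2; match: 0->3, 1->7, 2->5; deleted nodes 7; deleted edges (3,7,b1); added nodes (none); added edges (3,5,b1); result: nodes: 0:N, 1:N, 2:O, 3:N, 4:N, 5:C, 8:C, 9:C, 10:O edges: (0,5,b1); (1,8,b1); (2,3,b1); (3,5,b1); (3,10,b1); (4,5,b1); (8,10,b1); (9,0,b1); (9,8,b1)
final:
nodes: 0:N, 1:N, 2:O, 3:N, 4:N, 5:C, 8:C, 9:C, 10:O
edges: (0,5,b1); (1,8,b1); (2,3,b1); (3,5,b1); (3,10,b1); (4,5,b1); (8,10,b1); (9,0,b1); (9,8,b1)


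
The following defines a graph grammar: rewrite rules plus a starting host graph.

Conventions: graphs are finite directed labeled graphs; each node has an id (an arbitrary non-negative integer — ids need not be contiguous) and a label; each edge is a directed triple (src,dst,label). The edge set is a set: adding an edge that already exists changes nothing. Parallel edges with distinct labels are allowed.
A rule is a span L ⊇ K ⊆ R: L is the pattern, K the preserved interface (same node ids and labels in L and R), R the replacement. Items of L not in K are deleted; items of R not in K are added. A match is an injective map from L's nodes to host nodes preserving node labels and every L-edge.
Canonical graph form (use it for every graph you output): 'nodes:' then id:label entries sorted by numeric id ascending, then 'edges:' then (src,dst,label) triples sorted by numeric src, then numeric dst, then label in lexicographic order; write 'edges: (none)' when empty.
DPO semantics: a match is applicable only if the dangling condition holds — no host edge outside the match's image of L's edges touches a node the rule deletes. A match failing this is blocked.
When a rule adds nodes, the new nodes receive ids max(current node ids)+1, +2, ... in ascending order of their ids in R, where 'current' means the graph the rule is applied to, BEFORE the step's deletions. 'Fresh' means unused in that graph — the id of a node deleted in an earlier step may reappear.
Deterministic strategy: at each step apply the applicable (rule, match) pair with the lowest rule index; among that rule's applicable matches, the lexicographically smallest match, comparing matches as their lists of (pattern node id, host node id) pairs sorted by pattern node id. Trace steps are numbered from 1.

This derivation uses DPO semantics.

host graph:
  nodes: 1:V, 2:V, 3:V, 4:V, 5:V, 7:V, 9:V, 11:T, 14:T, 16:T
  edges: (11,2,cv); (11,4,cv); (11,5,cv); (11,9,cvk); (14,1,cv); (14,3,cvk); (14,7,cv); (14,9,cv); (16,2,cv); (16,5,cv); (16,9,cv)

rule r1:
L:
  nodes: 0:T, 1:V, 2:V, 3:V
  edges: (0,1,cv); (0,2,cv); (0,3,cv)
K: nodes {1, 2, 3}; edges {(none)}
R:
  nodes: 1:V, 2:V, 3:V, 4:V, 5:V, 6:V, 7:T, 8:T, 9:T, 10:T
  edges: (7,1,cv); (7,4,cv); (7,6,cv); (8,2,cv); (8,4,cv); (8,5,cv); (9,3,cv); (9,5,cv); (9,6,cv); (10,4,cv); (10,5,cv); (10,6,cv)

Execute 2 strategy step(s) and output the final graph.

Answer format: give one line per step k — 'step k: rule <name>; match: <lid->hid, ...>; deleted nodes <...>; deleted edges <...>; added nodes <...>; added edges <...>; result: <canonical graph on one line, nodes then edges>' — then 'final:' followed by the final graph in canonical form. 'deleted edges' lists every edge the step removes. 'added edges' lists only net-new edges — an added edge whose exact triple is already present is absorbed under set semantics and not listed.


step 1: rule r1; match: 0->16, 1->2, 2->5, 3->9; deleted nodes 16; deleted edges (16,2,cv); (16,5,cv); (16,9,cv); added nodes 17, 18, 19, 20, 21, 22, 23; added edges (20,2,cv); (20,17,cv); (20,19,cv); (21,5,cv); (21,17,cv); (21,18,cv); (22,9,cv); (22,18,cv); (22,19,cv); (23,17,cv); (23,18,cv); (23,19,cv); result: nodes: 1:V, 2:V, 3:V, 4:V, 5:V, 7:V, 9:V, 11:T, 14:T, 17:V, 18:V, 19:V, 20:T, 21:T, 22:T, 23:T edges: (11,2,cv); (11,4,cv); (11,5,cv); (11,9,cvk); (14,1,cv); (14,3,cvk); (14,7,cv); (14,9,cv); (20,2,cv); (20,17,cv); (20,19,cv); (21,5,cv); (21,17,cv); (21,18,cv); (22,9,cv); (22,18,cv); (22,19,cv); (23,17,cv); (23,18,cv); (23,19,cv)
step 2: rule r1; match: 0->20, 1->2, 2->17, 3->19; deleted nodes 20; deleted edges (20,2,cv); (20,17,cv); (20,19,cv); added nodes 24, 25, 26, 27, 28, 29, 30; added edges (27,2,cv); (27,24,cv); (27,26,cv); (28,17,cv); (28,24,cv); (28,25,cv); (29,19,cv); (29,25,cv); (29,26,cv); (30,24,cv); (30,25,cv); (30,26,cv); result: nodes: 1:V, 2:V, 3:V, 4:V, 5:V, 7:V, 9:V, 11:T, 14:T, 17:V, 18:V, 19:V, 21:T, 22:T, 23:T, 24:V, 25:V, 26:V, 27:T, 28:T, 29:T, 30:T edges: (11,2,cv); (11,4,cv); (11,5,cv); (11,9,cvk); (14,1,cv); (14,3,cvk); (14,7,cv); (14,9,cv); (21,5,cv); (21,17,cv); (21,18,cv); (22,9,cv); (22,18,cv); (22,19,cv); (23,17,cv); (23,18,cv); (23,19,cv); (27,2,cv); (27,24,cv); (27,26,cv); (28,17,cv); (28,24,cv); (28,25,cv); (29,19,cv); (29,25,cv); (29,26,cv); (30,24,cv); (30,25,cv); (30,26,cv)
final:
nodes: 1:V, 2:V, 3:V, 4:V, 5:V, 7:V, 9:V, 11:T, 14:T, 17:V, 18:V, 19:V, 21:T, 22:T, 23:T, 24:V, 25:V, 26:V, 27:T, 28:T, 29:T, 30:T
edges: (11,2,cv); (11,4,cv); (11,5,cv); (11,9,cvk); (14,1,cv); (14,3,cvk); (14,7,cv); (14,9,cv); (21,5,cv); (21,17,cv); (21,18,cv); (22,9,cv); (22,18,cv); (22,19,cv); (23,17,cv); (23,18,cv); (23,19,cv); (27,2,cv); (27,24,cv); (27,26,cv); (28,17,cv); (28,24,cv); (28,25,cv); (29,19,cv); (29,25,cv); (29,26,cv); (30,24,cv); (30,25,cv); (30,26,cv)


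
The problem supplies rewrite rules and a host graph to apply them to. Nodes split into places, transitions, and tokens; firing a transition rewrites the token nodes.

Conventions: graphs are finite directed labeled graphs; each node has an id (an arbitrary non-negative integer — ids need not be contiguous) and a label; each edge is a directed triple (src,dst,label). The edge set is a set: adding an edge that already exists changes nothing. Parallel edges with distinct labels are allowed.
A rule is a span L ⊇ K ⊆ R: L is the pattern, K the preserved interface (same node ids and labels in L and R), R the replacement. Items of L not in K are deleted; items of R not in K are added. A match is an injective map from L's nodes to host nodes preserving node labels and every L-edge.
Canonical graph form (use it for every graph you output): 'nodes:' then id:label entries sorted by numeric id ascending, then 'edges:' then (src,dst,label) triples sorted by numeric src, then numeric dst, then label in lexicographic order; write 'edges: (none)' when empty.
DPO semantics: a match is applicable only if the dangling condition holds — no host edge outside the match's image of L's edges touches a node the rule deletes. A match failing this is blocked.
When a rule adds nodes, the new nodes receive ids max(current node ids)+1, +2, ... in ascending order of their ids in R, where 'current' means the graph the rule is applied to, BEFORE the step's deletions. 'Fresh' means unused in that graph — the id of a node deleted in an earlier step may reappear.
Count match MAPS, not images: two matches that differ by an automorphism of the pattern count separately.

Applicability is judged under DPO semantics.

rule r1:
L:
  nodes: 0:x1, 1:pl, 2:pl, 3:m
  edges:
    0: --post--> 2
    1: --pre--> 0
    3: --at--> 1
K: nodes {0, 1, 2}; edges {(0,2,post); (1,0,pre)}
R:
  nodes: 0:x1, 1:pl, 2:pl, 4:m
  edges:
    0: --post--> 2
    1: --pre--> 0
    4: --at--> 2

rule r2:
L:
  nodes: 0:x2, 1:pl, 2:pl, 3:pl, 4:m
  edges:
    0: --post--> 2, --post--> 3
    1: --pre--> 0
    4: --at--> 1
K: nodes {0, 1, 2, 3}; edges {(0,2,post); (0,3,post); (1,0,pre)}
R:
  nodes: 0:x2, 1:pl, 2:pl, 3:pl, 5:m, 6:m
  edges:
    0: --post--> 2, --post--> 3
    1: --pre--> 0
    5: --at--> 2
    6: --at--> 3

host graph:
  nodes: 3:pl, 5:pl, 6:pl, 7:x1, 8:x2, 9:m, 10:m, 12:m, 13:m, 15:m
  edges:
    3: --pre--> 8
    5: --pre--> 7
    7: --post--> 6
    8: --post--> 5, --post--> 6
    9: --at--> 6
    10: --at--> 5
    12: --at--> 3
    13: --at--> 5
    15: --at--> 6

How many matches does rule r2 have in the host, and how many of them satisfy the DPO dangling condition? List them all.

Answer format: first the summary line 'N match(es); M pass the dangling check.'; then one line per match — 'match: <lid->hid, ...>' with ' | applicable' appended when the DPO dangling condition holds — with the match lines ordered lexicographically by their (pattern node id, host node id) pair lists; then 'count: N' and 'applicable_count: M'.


2 match(es); 2 pass the dangling check.
match: 0->8, 1->3, 2->5, 3->6, 4->12 | applicable
match: 0->8, 1->3, 2->6, 3->5, 4->12 | applicable
count: 2
applicable_count: 2


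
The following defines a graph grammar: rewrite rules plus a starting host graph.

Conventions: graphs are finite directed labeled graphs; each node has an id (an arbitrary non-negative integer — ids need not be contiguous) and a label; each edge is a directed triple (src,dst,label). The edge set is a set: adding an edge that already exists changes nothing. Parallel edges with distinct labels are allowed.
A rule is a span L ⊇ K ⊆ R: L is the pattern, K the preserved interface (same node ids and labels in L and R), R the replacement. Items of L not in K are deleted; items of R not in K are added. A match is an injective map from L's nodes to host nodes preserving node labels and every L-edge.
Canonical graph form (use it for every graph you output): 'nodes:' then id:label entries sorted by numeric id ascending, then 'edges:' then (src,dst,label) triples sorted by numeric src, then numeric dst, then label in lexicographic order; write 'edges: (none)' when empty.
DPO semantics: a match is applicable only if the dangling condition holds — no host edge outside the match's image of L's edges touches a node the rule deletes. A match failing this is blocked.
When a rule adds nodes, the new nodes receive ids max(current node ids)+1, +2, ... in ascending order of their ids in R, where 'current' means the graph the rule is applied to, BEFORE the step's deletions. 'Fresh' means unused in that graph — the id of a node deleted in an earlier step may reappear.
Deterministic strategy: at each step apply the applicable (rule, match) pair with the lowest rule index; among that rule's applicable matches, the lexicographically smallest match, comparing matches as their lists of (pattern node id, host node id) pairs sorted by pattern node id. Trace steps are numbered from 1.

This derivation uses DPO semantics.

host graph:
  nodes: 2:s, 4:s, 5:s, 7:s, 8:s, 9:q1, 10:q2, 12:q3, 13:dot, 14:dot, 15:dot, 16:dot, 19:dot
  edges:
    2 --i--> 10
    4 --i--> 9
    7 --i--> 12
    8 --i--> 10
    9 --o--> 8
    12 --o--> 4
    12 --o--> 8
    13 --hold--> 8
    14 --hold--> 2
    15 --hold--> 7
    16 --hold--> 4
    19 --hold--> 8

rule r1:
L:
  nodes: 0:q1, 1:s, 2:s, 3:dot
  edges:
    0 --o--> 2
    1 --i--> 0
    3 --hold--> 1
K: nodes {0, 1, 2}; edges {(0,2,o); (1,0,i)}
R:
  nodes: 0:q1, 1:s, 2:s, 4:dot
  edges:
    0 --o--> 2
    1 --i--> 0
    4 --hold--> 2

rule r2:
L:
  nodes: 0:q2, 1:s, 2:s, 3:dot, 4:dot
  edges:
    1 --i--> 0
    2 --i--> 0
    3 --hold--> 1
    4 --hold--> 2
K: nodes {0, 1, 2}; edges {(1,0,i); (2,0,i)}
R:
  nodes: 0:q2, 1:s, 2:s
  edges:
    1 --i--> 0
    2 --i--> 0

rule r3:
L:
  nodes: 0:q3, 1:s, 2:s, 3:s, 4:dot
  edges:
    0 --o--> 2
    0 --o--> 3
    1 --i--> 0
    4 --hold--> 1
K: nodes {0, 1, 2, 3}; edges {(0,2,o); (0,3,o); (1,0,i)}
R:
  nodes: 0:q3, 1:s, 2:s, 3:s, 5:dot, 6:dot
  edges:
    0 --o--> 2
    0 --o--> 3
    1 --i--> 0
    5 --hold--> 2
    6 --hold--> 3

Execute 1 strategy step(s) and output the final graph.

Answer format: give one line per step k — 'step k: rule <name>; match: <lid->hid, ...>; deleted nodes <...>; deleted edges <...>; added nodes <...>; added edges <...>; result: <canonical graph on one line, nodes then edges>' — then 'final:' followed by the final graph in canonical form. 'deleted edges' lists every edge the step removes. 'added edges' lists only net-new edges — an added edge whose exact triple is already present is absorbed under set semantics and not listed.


step 1: rule r1; match: 0->9, 1->4, 2->8, 3->16; deleted nodes 16; deleted edges (16,4,hold); added nodes 20; added edges (20,8,hold); result: nodes: 2:s, 4:s, 5:s, 7:s, 8:s, 9:q1, 10:q2, 12:q3, 13:dot, 14:dot, 15:dot, 19:dot, 20:dot edges: (2,10,i); (4,9,i); (7,12,i); (8,10,i); (9,8,o); (12,4,o); (12,8,o); (13,8,hold); (14,2,hold); (15,7,hold); (19,8,hold); (20,8,hold)
final:
nodes: 2:s, 4:s, 5:s, 7:s, 8:s, 9:q1, 10:q2, 12:q3, 13:dot, 14:dot, 15:dot, 19:dot, 20:dot
edges: (2,10,i); (4,9,i); (7,12,i); (8,10,i); (9,8,o); (12,4,o); (12,8,o); (13,8,hold); (14,2,hold); (15,7,hold); (19,8,hold); (20,8,hold)


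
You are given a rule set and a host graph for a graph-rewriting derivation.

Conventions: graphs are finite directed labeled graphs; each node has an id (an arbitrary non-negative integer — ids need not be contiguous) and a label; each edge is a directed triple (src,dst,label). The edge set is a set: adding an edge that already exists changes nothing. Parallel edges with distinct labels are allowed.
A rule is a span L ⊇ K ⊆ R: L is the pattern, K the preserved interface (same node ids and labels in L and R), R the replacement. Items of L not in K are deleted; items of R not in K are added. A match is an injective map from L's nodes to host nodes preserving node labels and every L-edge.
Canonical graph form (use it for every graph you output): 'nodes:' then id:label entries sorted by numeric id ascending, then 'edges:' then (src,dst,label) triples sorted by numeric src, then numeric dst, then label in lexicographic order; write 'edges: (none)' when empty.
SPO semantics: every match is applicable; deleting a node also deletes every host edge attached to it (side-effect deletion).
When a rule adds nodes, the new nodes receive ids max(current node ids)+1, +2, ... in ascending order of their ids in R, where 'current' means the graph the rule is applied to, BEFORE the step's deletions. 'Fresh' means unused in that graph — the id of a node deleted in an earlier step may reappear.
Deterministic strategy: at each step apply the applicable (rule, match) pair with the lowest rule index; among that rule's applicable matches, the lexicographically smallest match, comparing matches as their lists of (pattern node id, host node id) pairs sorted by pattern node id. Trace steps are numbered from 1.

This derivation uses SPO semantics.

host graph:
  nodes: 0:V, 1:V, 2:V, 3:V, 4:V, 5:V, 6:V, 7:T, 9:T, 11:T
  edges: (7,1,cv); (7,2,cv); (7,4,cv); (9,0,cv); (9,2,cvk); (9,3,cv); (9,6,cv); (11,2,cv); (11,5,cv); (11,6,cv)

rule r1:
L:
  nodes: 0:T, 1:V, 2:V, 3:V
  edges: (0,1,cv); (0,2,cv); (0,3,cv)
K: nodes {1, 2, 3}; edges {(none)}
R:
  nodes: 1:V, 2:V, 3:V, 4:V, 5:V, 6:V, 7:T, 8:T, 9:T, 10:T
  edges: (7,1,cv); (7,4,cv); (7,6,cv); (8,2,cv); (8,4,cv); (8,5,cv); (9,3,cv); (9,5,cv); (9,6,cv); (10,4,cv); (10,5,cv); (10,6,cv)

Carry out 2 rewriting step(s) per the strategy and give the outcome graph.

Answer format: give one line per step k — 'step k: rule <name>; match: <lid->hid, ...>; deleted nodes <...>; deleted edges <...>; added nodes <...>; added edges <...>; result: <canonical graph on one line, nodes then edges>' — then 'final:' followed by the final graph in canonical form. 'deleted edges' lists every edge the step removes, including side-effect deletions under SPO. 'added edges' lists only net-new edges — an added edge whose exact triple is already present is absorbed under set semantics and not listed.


step 1: rule r1; match: 0->7, 1->1, 2->2, 3->4; deleted nodes 7; deleted edges (7,1,cv); (7,2,cv); (7,4,cv); added nodes 12, 13, 14, 15, 16, 17, 18; added edges (15,1,cv); (15,12,cv); (15,14,cv); (16,2,cv); (16,12,cv); (16,13,cv); (17,4,cv); (17,13,cv); (17,14,cv); (18,12,cv); (18,13,cv); (18,14,cv); result: nodes: 0:V, 1:V, 2:V, 3:V, 4:V, 5:V, 6:V, 9:T, 11:T, 12:V, 13:V, 14:V, 15:T, 16:T, 17:T, 18:T edges: (9,0,cv); (9,2,cvk); (9,3,cv); (9,6,cv); (11,2,cv); (11,5,cv); (11,6,cv); (15,1,cv); (15,12,cv); (15,14,cv); (16,2,cv); (16,12,cv); (16,13,cv); (17,4,cv); (17,13,cv); (17,14,cv); (18,12,cv); (18,13,cv); (18,14,cv)
step 2: rule r1; match: 0->9, 1->0, 2->3, 3->6; deleted nodes 9; deleted edges (9,0,cv); (9,2,cvk); (9,3,cv); (9,6,cv); added nodes 19, 20, 21, 22, 23, 24, 25; added edges (22,0,cv); (22,19,cv); (22,21,cv); (23,3,cv); (23,19,cv); (23,20,cv); (24,6,cv); (24,20,cv); (24,21,cv); (25,19,cv); (25,20,cv); (25,21,cv); result: nodes: 0:V, 1:V, 2:V, 3:V, 4:V, 5:V, 6:V, 11:T, 12:V, 13:V, 14:V, 15:T, 16:T, 17:T, 18:T, 19:V, 20:V, 21:V, 22:T, 23:T, 24:T, 25:T edges: (11,2,cv); (11,5,cv); (11,6,cv); (15,1,cv); (15,12,cv); (15,14,cv); (16,2,cv); (16,12,cv); (16,13,cv); (17,4,cv); (17,13,cv); (17,14,cv); (18,12,cv); (18,13,cv); (18,14,cv); (22,0,cv); (22,19,cv); (22,21,cv); (23,3,cv); (23,19,cv); (23,20,cv); (24,6,cv); (24,20,cv); (24,21,cv); (25,19,cv); (25,20,cv); (25,21,cv)
final:
nodes: 0:V, 1:V, 2:V, 3:V, 4:V, 5:V, 6:V, 11:T, 12:V, 13:V, 14:V, 15:T, 16:T, 17:T, 18:T, 19:V, 20:V, 21:V, 22:T, 23:T, 24:T, 25:T
edges: (11,2,cv); (11,5,cv); (11,6,cv); (15,1,cv); (15,12,cv); (15,14,cv); (16,2,cv); (16,12,cv); (16,13,cv); (17,4,cv); (17,13,cv); (17,14,cv); (18,12,cv); (18,13,cv); (18,14,cv); (22,0,cv); (22,19,cv); (22,21,cv); (23,3,cv); (23,19,cv); (23,20,cv); (24,6,cv); (24,20,cv); (24,21,cv); (25,19,cv); (25,20,cv); (25,21,cv)


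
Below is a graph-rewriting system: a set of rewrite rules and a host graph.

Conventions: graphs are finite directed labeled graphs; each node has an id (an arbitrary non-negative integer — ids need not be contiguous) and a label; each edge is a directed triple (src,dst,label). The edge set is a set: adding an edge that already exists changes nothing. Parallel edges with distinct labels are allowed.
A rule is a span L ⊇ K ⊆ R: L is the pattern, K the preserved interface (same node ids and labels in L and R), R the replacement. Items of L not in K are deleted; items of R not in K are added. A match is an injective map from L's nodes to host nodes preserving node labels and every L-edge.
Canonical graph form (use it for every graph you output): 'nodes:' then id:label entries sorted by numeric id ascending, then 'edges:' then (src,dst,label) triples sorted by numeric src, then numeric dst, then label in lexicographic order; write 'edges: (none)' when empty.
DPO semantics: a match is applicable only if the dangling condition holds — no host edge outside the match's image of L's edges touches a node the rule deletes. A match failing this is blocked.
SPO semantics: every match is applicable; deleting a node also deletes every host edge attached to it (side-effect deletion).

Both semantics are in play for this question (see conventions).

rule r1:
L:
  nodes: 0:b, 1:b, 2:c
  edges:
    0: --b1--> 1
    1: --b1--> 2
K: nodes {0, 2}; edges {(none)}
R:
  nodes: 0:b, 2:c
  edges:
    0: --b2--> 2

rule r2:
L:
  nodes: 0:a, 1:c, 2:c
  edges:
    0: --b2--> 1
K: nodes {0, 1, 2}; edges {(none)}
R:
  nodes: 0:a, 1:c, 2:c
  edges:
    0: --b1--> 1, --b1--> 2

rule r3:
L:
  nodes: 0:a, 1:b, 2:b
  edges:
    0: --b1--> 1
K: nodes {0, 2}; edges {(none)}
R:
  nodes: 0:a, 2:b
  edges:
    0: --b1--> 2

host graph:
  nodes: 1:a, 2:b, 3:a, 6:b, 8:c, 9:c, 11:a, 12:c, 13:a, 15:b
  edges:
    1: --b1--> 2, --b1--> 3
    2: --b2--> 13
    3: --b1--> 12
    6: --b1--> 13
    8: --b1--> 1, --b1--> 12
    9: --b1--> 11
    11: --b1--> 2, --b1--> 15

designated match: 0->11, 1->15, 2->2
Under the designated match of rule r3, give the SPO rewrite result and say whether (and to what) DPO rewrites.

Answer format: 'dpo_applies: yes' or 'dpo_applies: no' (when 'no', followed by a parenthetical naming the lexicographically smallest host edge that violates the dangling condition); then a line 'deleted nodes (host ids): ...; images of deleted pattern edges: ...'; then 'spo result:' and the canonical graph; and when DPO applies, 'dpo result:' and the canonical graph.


dpo_applies: yes
deleted nodes (host ids): 15; images of deleted pattern edges: (11,15,b1)
spo result:
nodes: 1:a, 2:b, 3:a, 6:b, 8:c, 9:c, 11:a, 12:c, 13:a
edges: (1,2,b1); (1,3,b1); (2,13,b2); (3,12,b1); (6,13,b1); (8,1,b1); (8,12,b1); (9,11,b1); (11,2,b1)
dpo result:
nodes: 1:a, 2:b, 3:a, 6:b, 8:c, 9:c, 11:a, 12:c, 13:a
edges: (1,2,b1); (1,3,b1); (2,13,b2); (3,12,b1); (6,13,b1); (8,1,b1); (8,12,b1); (9,11,b1); (11,2,b1)


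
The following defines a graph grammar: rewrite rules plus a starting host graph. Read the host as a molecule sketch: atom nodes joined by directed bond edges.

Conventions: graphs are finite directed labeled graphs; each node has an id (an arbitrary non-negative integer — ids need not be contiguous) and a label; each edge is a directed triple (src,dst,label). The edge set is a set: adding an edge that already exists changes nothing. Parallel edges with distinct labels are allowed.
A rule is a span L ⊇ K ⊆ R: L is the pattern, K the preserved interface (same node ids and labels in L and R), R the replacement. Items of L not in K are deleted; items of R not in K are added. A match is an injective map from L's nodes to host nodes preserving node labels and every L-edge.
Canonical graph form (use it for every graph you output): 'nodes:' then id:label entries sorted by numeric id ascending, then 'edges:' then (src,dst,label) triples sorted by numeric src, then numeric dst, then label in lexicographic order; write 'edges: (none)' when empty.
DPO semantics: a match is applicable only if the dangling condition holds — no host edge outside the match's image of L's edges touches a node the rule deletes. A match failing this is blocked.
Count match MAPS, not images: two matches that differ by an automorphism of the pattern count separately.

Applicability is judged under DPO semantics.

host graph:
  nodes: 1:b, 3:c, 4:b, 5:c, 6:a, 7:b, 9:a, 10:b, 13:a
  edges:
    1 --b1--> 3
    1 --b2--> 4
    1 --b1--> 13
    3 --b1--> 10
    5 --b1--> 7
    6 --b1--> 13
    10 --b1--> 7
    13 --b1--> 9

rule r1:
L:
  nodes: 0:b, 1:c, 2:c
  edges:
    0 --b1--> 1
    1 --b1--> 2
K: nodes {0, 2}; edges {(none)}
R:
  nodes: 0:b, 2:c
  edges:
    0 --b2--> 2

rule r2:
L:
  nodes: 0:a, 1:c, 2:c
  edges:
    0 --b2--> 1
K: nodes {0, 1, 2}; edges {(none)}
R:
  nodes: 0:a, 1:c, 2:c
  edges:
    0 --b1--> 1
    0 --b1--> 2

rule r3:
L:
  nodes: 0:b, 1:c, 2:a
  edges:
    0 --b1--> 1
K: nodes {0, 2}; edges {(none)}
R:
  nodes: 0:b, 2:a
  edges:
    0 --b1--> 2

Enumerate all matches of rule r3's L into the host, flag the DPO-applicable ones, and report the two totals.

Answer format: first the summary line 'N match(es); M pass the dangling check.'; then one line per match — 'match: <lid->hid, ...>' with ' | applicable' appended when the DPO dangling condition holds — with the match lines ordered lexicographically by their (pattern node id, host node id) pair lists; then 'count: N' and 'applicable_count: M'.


3 match(es); 0 pass the dangling check.
match: 0->1, 1->3, 2->6
match: 0->1, 1->3, 2->9
match: 0->1, 1->3, 2->13
count: 3
applicable_count: 0


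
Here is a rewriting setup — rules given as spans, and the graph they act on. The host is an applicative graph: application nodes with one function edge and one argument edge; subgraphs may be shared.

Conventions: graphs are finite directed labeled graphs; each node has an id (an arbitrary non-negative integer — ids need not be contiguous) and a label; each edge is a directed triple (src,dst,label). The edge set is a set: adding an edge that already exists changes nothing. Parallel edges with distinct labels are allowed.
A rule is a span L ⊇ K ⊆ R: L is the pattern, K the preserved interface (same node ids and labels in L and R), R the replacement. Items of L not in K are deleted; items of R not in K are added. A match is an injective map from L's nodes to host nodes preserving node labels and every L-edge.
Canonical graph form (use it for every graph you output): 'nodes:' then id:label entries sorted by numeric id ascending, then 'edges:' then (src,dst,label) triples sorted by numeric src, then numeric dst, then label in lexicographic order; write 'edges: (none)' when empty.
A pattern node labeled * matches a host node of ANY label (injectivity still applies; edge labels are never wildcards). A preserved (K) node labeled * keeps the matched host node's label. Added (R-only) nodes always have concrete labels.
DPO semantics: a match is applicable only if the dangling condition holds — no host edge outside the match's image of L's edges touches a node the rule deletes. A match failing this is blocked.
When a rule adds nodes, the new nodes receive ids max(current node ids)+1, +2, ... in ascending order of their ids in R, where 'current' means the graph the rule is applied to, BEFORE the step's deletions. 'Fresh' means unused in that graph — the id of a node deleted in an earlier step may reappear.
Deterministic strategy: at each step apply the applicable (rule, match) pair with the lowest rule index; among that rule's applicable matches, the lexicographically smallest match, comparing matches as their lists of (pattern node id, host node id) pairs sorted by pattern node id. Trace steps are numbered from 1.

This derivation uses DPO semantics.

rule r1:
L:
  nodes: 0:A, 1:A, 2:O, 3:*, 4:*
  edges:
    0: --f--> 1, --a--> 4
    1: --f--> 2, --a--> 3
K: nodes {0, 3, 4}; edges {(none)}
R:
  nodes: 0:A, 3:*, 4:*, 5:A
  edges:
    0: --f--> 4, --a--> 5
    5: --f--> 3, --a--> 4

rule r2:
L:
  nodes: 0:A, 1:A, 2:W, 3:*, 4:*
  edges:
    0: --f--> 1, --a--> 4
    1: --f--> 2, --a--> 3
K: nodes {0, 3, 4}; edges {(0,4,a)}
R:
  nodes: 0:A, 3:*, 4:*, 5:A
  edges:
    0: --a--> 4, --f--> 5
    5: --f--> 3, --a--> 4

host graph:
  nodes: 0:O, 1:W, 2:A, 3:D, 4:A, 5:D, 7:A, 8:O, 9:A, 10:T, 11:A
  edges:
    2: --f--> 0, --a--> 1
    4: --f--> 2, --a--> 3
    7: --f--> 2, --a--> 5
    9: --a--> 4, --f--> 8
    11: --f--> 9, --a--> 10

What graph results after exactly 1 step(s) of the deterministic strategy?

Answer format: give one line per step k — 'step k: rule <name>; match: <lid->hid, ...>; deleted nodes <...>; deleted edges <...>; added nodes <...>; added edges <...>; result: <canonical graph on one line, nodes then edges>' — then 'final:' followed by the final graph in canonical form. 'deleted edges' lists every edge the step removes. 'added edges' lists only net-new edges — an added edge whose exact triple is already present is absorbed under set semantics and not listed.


step 1: rule r1; match: 0->11, 1->9, 2->8, 3->4, 4->10; deleted nodes 8, 9; deleted edges (9,4,a); (9,8,f); (11,9,f); (11,10,a); added nodes 12; added edges (11,10,f); (11,12,a); (12,4,f); (12,10,a); result: nodes: 0:O, 1:W, 2:A, 3:D, 4:A, 5:D, 7:A, 10:T, 11:A, 12:A edges: (2,0,f); (2,1,a); (4,2,f); (4,3,a); (7,2,f); (7,5,a); (11,10,f); (11,12,a); (12,4,f); (12,10,a)
final:
nodes: 0:O, 1:W, 2:A, 3:D, 4:A, 5:D, 7:A, 10:T, 11:A, 12:A
edges: (2,0,f); (2,1,a); (4,2,f); (4,3,a); (7,2,f); (7,5,a); (11,10,f); (11,12,a); (12,4,f); (12,10,a)


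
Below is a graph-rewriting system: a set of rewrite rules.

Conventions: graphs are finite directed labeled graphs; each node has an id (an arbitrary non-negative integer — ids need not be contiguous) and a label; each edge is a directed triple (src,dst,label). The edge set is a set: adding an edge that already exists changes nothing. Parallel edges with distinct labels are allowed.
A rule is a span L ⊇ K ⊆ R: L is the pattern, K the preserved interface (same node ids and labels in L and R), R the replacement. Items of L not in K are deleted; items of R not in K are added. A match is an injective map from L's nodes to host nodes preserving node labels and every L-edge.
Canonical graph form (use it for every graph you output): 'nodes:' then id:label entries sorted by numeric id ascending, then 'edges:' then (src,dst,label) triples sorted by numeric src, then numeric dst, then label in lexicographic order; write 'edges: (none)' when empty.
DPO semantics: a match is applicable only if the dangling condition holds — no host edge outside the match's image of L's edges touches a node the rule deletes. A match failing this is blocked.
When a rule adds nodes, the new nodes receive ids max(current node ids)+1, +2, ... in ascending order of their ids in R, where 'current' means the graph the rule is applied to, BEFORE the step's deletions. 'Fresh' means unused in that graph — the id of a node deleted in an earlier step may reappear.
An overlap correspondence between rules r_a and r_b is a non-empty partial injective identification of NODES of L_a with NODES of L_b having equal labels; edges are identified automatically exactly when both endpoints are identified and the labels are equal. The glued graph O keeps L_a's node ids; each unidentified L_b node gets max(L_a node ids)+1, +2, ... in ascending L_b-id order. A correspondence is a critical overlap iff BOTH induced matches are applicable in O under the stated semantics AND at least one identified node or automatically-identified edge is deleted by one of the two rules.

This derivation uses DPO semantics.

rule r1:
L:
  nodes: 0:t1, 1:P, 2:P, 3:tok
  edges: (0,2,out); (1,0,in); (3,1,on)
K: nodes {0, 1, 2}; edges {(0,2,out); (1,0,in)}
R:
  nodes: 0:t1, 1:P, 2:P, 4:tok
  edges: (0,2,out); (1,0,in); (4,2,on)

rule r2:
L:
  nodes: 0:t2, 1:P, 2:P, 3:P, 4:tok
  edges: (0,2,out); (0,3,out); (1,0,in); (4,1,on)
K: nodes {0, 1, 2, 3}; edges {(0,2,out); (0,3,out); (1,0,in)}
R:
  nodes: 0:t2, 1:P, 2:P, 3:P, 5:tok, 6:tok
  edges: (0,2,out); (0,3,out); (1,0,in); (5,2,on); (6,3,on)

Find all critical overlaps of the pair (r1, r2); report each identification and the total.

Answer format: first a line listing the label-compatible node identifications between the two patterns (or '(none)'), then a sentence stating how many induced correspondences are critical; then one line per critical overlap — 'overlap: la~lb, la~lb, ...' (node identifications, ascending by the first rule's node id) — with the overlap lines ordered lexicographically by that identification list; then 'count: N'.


label-compatible node identifications between L(r1) and L(r2): 1~1, 1~2, 1~3, 2~1, 2~2, 2~3, 3~4
3 of the induced correspondences are critical overlaps of r1 and r2.
overlap: 1~1, 2~2, 3~4
overlap: 1~1, 2~3, 3~4
overlap: 1~1, 3~4
count: 3


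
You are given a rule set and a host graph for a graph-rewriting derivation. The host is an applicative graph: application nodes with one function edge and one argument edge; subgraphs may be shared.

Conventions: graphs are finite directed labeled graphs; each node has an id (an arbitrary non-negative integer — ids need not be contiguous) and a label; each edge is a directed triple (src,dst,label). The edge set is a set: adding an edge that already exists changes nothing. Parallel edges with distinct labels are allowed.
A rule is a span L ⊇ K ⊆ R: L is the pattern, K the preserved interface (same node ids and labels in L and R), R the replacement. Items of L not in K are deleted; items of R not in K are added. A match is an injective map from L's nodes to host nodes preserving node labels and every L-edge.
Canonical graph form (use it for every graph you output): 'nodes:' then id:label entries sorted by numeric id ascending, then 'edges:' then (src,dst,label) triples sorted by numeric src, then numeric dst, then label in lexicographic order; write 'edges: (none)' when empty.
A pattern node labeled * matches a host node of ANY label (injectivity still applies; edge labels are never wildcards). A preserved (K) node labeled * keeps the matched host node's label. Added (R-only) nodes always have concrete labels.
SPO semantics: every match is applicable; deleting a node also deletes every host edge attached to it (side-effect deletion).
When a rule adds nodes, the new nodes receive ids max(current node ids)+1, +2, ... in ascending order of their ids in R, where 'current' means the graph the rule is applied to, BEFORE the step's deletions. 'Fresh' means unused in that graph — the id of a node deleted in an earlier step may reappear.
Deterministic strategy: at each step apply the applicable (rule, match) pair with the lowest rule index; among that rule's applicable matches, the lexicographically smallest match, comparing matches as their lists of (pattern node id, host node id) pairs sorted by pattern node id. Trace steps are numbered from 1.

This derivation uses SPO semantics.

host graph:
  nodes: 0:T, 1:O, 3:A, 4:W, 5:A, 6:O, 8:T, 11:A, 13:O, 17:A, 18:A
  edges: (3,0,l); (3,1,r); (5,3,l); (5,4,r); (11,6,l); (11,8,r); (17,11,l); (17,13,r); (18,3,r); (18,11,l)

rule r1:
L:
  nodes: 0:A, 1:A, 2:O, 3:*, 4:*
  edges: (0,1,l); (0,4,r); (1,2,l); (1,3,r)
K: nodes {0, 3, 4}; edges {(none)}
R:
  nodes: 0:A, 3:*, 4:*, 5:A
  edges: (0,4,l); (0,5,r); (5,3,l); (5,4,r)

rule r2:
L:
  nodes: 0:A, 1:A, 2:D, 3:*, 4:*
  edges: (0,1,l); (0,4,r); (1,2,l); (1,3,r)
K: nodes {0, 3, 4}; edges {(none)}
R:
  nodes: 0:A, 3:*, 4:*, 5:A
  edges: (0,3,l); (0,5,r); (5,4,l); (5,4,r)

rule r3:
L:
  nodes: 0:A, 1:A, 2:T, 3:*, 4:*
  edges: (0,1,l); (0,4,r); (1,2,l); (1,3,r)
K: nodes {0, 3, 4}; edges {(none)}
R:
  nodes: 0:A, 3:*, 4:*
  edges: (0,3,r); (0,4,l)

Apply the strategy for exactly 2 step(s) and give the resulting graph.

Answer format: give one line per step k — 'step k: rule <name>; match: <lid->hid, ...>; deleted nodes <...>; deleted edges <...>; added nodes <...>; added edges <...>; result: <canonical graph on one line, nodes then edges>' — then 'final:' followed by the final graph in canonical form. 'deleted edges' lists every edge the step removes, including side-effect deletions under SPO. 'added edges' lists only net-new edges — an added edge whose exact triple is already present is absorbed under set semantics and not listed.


step 1: rule r1; match: 0->17, 1->11, 2->6, 3->8, 4->13; deleted nodes 6, 11; deleted edges (11,6,l); (11,8,r); (17,11,l); (17,13,r); (18,11,l); added nodes 19; added edges (17,13,l); (17,19,r); (19,8,l); (19,13,r); result: nodes: 0:T, 1:O, 3:A, 4:W, 5:A, 8:T, 13:O, 17:A, 18:A, 19:A edges: (3,0,l); (3,1,r); (5,3,l); (5,4,r); (17,13,l); (17,19,r); (18,3,r); (19,8,l); (19,13,r)
step 2: rule r3; match: 0->5, 1->3, 2->0, 3->1, 4->4; deleted nodes 0, 3; deleted edges (3,0,l); (3,1,r); (5,3,l); (5,4,r); (18,3,r); added nodes (none); added edges (5,1,r); (5,4,l); result: nodes: 1:O, 4:W, 5:A, 8:T, 13:O, 17:A, 18:A, 19:A edges: (5,1,r); (5,4,l); (17,13,l); (17,19,r); (19,8,l); (19,13,r)
final:
nodes: 1:O, 4:W, 5:A, 8:T, 13:O, 17:A, 18:A, 19:A
edges: (5,1,r); (5,4,l); (17,13,l); (17,19,r); (19,8,l); (19,13,r)


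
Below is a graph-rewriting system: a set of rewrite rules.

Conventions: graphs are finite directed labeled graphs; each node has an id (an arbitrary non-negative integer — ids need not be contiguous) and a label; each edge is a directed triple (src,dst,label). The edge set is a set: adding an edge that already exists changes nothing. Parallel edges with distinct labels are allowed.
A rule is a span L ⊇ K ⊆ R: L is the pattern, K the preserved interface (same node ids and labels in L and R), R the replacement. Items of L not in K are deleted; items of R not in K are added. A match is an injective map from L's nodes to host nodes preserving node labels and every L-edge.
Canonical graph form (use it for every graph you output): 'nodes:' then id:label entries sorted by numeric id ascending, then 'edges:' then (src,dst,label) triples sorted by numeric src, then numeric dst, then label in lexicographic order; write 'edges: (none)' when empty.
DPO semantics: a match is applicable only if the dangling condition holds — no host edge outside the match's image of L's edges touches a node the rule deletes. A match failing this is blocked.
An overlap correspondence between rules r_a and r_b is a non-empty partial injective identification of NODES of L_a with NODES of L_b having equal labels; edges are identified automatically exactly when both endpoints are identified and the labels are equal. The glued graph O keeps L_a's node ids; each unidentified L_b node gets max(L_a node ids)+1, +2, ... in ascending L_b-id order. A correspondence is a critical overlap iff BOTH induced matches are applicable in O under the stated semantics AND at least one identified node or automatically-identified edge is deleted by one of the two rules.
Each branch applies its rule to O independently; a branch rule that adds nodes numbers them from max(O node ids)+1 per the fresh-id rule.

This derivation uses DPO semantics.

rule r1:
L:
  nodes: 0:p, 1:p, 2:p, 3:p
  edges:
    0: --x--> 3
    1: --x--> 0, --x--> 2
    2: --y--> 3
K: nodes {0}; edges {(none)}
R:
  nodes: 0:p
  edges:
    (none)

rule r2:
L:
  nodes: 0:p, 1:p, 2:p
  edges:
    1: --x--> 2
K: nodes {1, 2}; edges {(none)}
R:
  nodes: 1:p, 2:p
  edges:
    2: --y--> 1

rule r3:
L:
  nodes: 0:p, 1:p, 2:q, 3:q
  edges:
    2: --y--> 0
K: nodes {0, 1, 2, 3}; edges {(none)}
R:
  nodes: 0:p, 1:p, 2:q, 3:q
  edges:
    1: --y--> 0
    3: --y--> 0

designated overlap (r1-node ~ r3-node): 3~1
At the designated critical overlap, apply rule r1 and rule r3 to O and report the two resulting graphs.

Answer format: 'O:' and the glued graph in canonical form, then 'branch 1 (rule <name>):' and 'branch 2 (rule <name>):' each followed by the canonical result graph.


O:
nodes: 0:p, 1:p, 2:p, 3:p, 4:p, 5:q, 6:q
edges: (0,3,x); (1,0,x); (1,2,x); (2,3,y); (5,4,y)
branch 1 (rule r1):
nodes: 0:p, 4:p, 5:q, 6:q
edges: (5,4,y)
branch 2 (rule r3):
nodes: 0:p, 1:p, 2:p, 3:p, 4:p, 5:q, 6:q
edges: (0,3,x); (1,0,x); (1,2,x); (2,3,y); (3,4,y); (6,4,y)


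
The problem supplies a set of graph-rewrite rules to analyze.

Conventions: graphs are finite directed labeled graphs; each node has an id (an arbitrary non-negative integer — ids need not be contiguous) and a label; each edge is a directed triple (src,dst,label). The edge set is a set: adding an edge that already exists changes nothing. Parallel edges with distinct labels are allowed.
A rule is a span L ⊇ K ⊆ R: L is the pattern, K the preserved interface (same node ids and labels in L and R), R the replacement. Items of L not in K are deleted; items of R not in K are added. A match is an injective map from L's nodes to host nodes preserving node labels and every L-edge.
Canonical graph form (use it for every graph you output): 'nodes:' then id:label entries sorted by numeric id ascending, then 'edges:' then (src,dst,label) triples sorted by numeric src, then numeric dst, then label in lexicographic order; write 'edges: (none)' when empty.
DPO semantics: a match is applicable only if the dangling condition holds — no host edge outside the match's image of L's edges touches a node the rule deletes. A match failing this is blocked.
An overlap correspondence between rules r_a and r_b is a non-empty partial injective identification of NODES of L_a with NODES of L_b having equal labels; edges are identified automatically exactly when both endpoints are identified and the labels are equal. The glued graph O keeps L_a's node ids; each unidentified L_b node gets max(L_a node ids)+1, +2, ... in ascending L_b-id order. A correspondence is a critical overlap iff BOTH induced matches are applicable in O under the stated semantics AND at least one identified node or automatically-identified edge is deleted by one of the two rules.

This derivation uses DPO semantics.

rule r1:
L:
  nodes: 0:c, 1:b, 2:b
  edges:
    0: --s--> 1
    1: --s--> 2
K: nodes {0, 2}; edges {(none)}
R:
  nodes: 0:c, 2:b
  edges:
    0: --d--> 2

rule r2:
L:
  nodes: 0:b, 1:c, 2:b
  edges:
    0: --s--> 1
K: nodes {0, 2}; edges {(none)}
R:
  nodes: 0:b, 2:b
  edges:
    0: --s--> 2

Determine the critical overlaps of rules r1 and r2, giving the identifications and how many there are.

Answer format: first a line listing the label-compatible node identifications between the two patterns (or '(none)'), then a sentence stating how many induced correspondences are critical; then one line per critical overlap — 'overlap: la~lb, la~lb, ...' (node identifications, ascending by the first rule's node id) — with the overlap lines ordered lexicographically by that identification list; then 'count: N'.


label-compatible node identifications between L(r1) and L(r2): 0~1, 1~0, 1~2, 2~0, 2~2
2 of the induced correspondences are critical overlaps of r1 and r2.
overlap: 1~2
overlap: 1~2, 2~0
count: 2
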